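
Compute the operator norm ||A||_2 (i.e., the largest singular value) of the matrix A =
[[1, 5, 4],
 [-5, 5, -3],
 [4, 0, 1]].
||A||_2 ≈ 8.3539 (= sqrt(largest eigenvalue of A^T A))

||A||_2 = sigma_max(A) = sqrt(lambda_max(A^T A)). Form the symmetric matrix M = A^T A =
[[42, -20, 23],
 [-20, 50, 5],
 [23, 5, 26]].
Its characteristic polynomial (trace, sum of principal 2x2 minors, determinant of M give the coefficients) is
  p(λ) = det(λ I - M) = λ^3 - 118λ^2 + 3538λ - 12100.
No integer candidate from the rational root theorem (±divisors of 12100) is a root, so the roots are irrational. The cubic discriminant is Δ = 4598219168 > 0, so there are three distinct real roots. p(3) = -2521 and p(4) = 228 have opposite signs, so a root lies in (3, 4); Newton's method refines it to λ ≈ 3.914. p(44) = 308 and p(45) = -715 have opposite signs, so a root lies in (44, 45); Newton's method refines it to λ ≈ 44.2979. p(69) = -1267 and p(70) = 360 have opposite signs, so a root lies in (69, 70); Newton's method refines it to λ ≈ 69.7881. Check (Vieta): the three roots sum to 118, matching tr M = 118.
So the eigenvalues of A^T A are ≈ 3.914, 44.2979, 69.7881 (all ≥ 0, as they must be for A^T A). The largest is λ_max ≈ 69.7881, hence ||A||_2 = sqrt(λ_max) ≈ 8.3539.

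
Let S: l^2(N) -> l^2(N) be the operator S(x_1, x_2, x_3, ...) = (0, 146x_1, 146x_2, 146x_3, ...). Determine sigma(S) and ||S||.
sigma(S) = closed disk {z in C : |z| ≤ 146}; ||S|| = 146

Note S = 146·U where U is the unit right shift (U x)_k = x_{k-1} (with x_0 := 0); so ||S|| = 146||U|| and sigma(S) = 146·sigma(U). ||S x||^2 = sum_{k≥1} |146x_k|^2 = 21316||x||^2, so ||S|| = 146 and sigma(S) ⊂ {|z| ≤ 146}. For any |lambda| < 146, the equation (S - lambda I) x = 0 forces x_1 = 0, then 146x_k = lambda x_{k+1} ⇒ x = 0, so S has no eigenvalues. But (S - lambda I) is not surjective for |lambda| < 146: solving (S - lambda I) x = e_1 would require x_n proportional to (lambda/146)^(-n), which is not in l^2. So every |lambda| < 146 lies in the residual spectrum. The boundary |lambda| = 146 is in the approximate point spectrum (the spectrum is closed). Hence sigma(S) is the closed disk of radius 146.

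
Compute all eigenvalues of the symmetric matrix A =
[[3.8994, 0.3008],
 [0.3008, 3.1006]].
sigma(A) ≈ {3, 4}

A is real symmetric, so its spectrum consists of real eigenvalues. Expanding the characteristic polynomial of the displayed matrix gives
  det(λ I - A) = p(λ) = λ^2 + (-7)λ + (12).
Solving p(λ) = 0 yields eigenvalues ≈ 3, 4. (A is shown rounded to 4 decimals, so these recover the underlying integer eigenvalues to within that precision.)
Verification: the trace of A = 7 equals the sum of eigenvalues 7, and det(A) ≈ 12.0000 matches the eigenvalue product 12.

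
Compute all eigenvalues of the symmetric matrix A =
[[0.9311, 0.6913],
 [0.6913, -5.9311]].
sigma(A) ≈ {-6, 1}

A is real symmetric, so its spectrum consists of real eigenvalues. Expanding the characteristic polynomial of the displayed matrix gives
  det(λ I - A) = p(λ) = λ^2 + (5)λ + (-6).
Solving p(λ) = 0 yields eigenvalues ≈ -6, 1. (A is shown rounded to 4 decimals, so these recover the underlying integer eigenvalues to within that precision.)
Verification: the trace of A = -5 equals the sum of eigenvalues -5, and det(A) ≈ -6.0003 matches the eigenvalue product -6.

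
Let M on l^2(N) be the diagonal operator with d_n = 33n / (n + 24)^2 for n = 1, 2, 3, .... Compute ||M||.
||M|| = 11/32 (attained at n = 24)

For M diagonal, ||M|| = sup_n |d_n|. Treat f(x) = 33x / (x + 24)^2 for real x > 0. By the quotient rule, f'(x) = 33(24 - x)/(x + 24)^3, which is positive for x < 24 and negative for x > 24. So f has a unique maximum at x = 24, and since 24 is a positive integer, the supremum over n ≥ 1 is attained at n = 24: d_24 = 33·24/(24 + 24)^2 = 33·24/2304 = 11/32. Hence ||M|| = 11/32.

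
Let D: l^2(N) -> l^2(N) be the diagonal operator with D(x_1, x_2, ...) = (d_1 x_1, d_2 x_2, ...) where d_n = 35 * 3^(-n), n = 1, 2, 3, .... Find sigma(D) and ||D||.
sigma(D) = {35 * 3^(-n) : n ≥ 1} ∪ {0}; ||D|| = 35/3

A bounded diagonal operator on l^2 with diagonal entries d_n has spectrum equal to the closure of {d_n : n ≥ 1}: every d_n is an eigenvalue (with eigenvector e_n), so {d_n} ⊂ sigma(D); the spectrum is closed, so its closure is too; and for lambda not in the closure, (D - lambda I) has bounded inverse (the diagonal entries 1/(d_n - lambda) are bounded). For our sequence d_n = 35 * 3^(-n), n = 1, 2, 3, ...:
  - {d_n} = {35 * 3^(-n) : n ≥ 1}; the only limit point is 0
  - closure = {35 * 3^(-n) : n ≥ 1} ∪ {0}
For the norm: a diagonal operator has ||D|| = sup_n |d_n|. Here d_n = 35 * 3^(-n) is positive and decreasing, so sup_n |d_n| = d_1 = 35/3. So ||D|| = 35/3.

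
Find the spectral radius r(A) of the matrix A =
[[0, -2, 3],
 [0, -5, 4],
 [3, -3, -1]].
r(A) ≈ 4.1184

The eigenvalues of A are the roots of its characteristic polynomial. With M = A (coefficients from the trace, the sum of principal 2x2 minors, and det A):
  p(λ) = det(λ I - M) = λ^3 + 6λ^2 + 8λ - 21.
No integer candidate from the rational root theorem (±divisors of 21) is a root, so the roots are irrational. The cubic discriminant is Δ = -11651 < 0, so there is one real root and a complex-conjugate pair. p(1) = -6 and p(2) = 27 have opposite signs, so a root lies in (1, 2); Newton's method refines it to λ ≈ 1.2381. Dividing out (λ - (1.2381)) leaves approximately λ^2 + 7.2381λ + 16.9615. For λ^2 + 7.2381λ + 16.9615 the discriminant is -15.4559. It is negative, so the remaining roots are the complex-conjugate pair λ ≈ -3.619 ± 1.9657i. Their product equals the constant term, so |λ|^2 ≈ 16.9615 and |λ| ≈ 4.1184.
Thus the eigenvalues (to 4 decimals) are 1.2381 (modulus 1.2381); -3.619 ± 1.9657i (modulus 4.1184). The spectral radius is the largest modulus: r(A) ≈ 4.1184. (Cross-check: r(A) ≤ ||A||_2 ≈ 7.5084; equality holds whenever A is normal, though it can also hold for some non-normal A.)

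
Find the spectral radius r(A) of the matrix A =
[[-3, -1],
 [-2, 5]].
r(A) = (2 + sqrt(72))/2 ≈ 5.2426

The eigenvalues of A are the roots of its characteristic polynomial. With M = A (coefficients from the trace and determinant):
  p(λ) = det(λ I - M) = λ^2 - 2λ - 17.
For λ^2 - 2λ - 17 the discriminant is 72. It is nonnegative but not a perfect square, so the roots are real and irrational: λ = (2 ± sqrt(72))/2 ≈ 5.2426, -3.2426.
Thus the eigenvalues (to 4 decimals) are 5.2426 (modulus 5.2426); -3.2426 (modulus 3.2426). The spectral radius is the largest modulus: r(A) = (2 + sqrt(72))/2 ≈ 5.2426. (Cross-check: r(A) ≤ ||A||_2 ≈ 5.39; equality holds whenever A is normal, though it can also hold for some non-normal A.)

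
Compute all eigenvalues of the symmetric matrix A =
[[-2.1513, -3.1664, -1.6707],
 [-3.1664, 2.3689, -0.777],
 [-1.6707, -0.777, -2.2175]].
sigma(A) ≈ {-5, -1, 4}

A is real symmetric, so its spectrum consists of real eigenvalues. Expanding the characteristic polynomial of the displayed matrix gives
  det(λ I - A) = p(λ) = λ^3 + (2)λ^2 + (-19)λ + (-20).
Solving p(λ) = 0 yields eigenvalues ≈ -5, -1, 4. (A is shown rounded to 4 decimals, so these recover the underlying integer eigenvalues to within that precision.)
Verification: the trace of A = -2 equals the sum of eigenvalues -2, and det(A) ≈ 19.9995 matches the eigenvalue product 20.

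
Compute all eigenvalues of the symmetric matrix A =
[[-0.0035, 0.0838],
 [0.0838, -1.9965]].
sigma(A) ≈ {-2, 0}

A is real symmetric, so its spectrum consists of real eigenvalues. Expanding the characteristic polynomial of the displayed matrix gives
  det(λ I - A) = p(λ) = λ^2 + (2)λ + (0).
Solving p(λ) = 0 yields eigenvalues ≈ -2, 0. (A is shown rounded to 4 decimals, so these recover the underlying integer eigenvalues to within that precision.)
Verification: the trace of A = -2 equals the sum of eigenvalues -2, and det(A) ≈ -0.0000 matches the eigenvalue product 0.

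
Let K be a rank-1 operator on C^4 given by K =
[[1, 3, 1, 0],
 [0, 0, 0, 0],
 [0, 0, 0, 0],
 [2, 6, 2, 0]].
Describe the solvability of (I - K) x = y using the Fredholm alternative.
(I - K) is singular (det(I - K) = 0, i.e. 1 ∈ sigma(K)). (I - K) x = y is solvable iff y ⊥ ker((I - K)^*) = span{(1, 3, 1, 0)}, i.e. iff y_1 + 3y_2 + y_3 = 0. When solvable, the solutions are x = y + c·(1, 0, 0, 2), c arbitrary (ker(I - K) = span{(1, 0, 0, 2)}, dimension 1).

K has rank 1, so it is an outer product K = u v^T: every row of K is a multiple of one row vector. Reading off the entries, u = (1, 0, 0, 2) and v = (1, 3, 1, 0) (row i of K equals u_i·v^T). A rank-one matrix u v^T satisfies K u = u (v·u) and kills the (3)-dimensional subspace v^⊥, so its characteristic polynomial is lambda^3 (lambda - v·u) with v·u = tr K = 1. Hence the eigenvalues of I - K are 1 (multiplicity 3) and 1 - (1) = 0, so det(I - K) = 0. (Direct check: I - K =
[[0, -3, -1, 0],
 [0, 1, 0, 0],
 [0, 0, 1, 0],
 [-2, -6, -2, 1]]
has determinant 0.) So 1 is an eigenvalue of K and (I - K) is not invertible. The finite-dimensional Fredholm alternative says: either (I - K) is invertible, or ker(I - K) ≠ {0} and then range(I - K) = ker((I - K)^*)^⊥, with dim ker(I - K) = dim ker((I - K)^*). We are in the second case, so we need both kernels. Kernel of I - K: (I - K) u = u - u (v·u) = u - u = 0, so ker(I - K) = span{u} = span{(1, 0, 0, 2)} (it is exactly 1-dimensional because rank(I - K) = 3). Kernel of the adjoint: K is real, so (I - K)^* = I - K^T = I - v u^T, and (I - v u^T) v = v - v (u·v) = 0; hence ker((I - K)^*) = span{v} = span{(1, 3, 1, 0)}. Therefore (I - K) x = y is solvable iff <y, v> = 0, i.e. iff y_1 + 3y_2 + y_3 = 0. When this holds, K y = u (v·y) = 0, so (I - K) y = y and x = y is a particular solution; the full solution set is the line x = y + c·u = y + c·(1, 0, 0, 2), c ∈ C.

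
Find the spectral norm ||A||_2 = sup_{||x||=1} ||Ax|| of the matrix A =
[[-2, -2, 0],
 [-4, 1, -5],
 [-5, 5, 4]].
||A||_2 ≈ 8.1868 (= sqrt(largest eigenvalue of A^T A))

||A||_2 = sigma_max(A) = sqrt(lambda_max(A^T A)). Form the symmetric matrix M = A^T A =
[[45, -25, 0],
 [-25, 30, 15],
 [0, 15, 41]].
Its characteristic polynomial (trace, sum of principal 2x2 minors, determinant of M give the coefficients) is
  p(λ) = det(λ I - M) = λ^3 - 116λ^2 + 3575λ - 19600.
No integer candidate from the rational root theorem (±divisors of 19600) is a root, so the roots are irrational. The cubic discriminant is Δ = 2772746100 > 0, so there are three distinct real roots. p(6) = -2110 and p(7) = 84 have opposite signs, so a root lies in (6, 7); Newton's method refines it to λ ≈ 6.96. p(42) = 14 and p(43) = -852 have opposite signs, so a root lies in (42, 43); Newton's method refines it to λ ≈ 42.016. p(67) = -36 and p(68) = 1548 have opposite signs, so a root lies in (67, 68); Newton's method refines it to λ ≈ 67.024. Check (Vieta): the three roots sum to 116, matching tr M = 116.
So the eigenvalues of A^T A are ≈ 6.96, 42.016, 67.024 (all ≥ 0, as they must be for A^T A). The largest is λ_max ≈ 67.024, hence ||A||_2 = sqrt(λ_max) ≈ 8.1868.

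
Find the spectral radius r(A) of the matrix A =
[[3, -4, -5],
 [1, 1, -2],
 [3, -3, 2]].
r(A) ≈ 3.8855

The eigenvalues of A are the roots of its characteristic polynomial. With M = A (coefficients from the trace, the sum of principal 2x2 minors, and det A):
  p(λ) = det(λ I - M) = λ^3 - 6λ^2 + 24λ - 50.
No integer candidate from the rational root theorem (±divisors of 50) is a root, so the roots are irrational. The cubic discriminant is Δ = -15660 < 0, so there is one real root and a complex-conjugate pair. p(3) = -5 and p(4) = 14 have opposite signs, so a root lies in (3, 4); Newton's method refines it to λ ≈ 3.3119. Dividing out (λ - (3.3119)) leaves approximately λ^2 - 2.6881λ + 15.0973. For λ^2 - 2.6881λ + 15.0973 the discriminant is -53.1629. It is negative, so the remaining roots are the complex-conjugate pair λ ≈ 1.3441 ± 3.6456i. Their product equals the constant term, so |λ|^2 ≈ 15.0973 and |λ| ≈ 3.8855.
Thus the eigenvalues (to 4 decimals) are 3.3119 (modulus 3.3119); 1.3441 ± 3.6456i (modulus 3.8855). The spectral radius is the largest modulus: r(A) ≈ 3.8855. (Cross-check: r(A) ≤ ||A||_2 ≈ 7.4089; equality holds whenever A is normal, though it can also hold for some non-normal A.)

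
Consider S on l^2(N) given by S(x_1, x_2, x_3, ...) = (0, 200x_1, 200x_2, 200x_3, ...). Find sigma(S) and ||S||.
sigma(S) = closed disk {z in C : |z| ≤ 200}; ||S|| = 200

Note S = 200·U where U is the unit right shift (U x)_k = x_{k-1} (with x_0 := 0); so ||S|| = 200||U|| and sigma(S) = 200·sigma(U). ||S x||^2 = sum_{k≥1} |200x_k|^2 = 40000||x||^2, so ||S|| = 200 and sigma(S) ⊂ {|z| ≤ 200}. For any |lambda| < 200, the equation (S - lambda I) x = 0 forces x_1 = 0, then 200x_k = lambda x_{k+1} ⇒ x = 0, so S has no eigenvalues. But (S - lambda I) is not surjective for |lambda| < 200: solving (S - lambda I) x = e_1 would require x_n proportional to (lambda/200)^(-n), which is not in l^2. So every |lambda| < 200 lies in the residual spectrum. The boundary |lambda| = 200 is in the approximate point spectrum (the spectrum is closed). Hence sigma(S) is the closed disk of radius 200.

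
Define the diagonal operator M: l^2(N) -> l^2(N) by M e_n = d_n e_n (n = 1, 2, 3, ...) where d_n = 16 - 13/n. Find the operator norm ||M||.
||M|| = 16

For a diagonal operator on l^2 with entries d_n, ||M|| = sup_n |d_n|. Here d_1 = 3, d_2 = 19/2, ..., and d_n = 16 - 13/n increases monotonically toward 16. All terms lie in [3, 16), so |d_n| = d_n and the supremum is the limit 16, which is not attained by any individual d_n. Hence ||M|| = 16.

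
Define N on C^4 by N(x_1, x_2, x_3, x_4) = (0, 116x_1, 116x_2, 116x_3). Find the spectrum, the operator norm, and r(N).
sigma(N) = {0}; ||N|| = 116; r(N) = 0. (N is nilpotent with N^4 = 0.)

On C^4, N is a strictly lower-triangular matrix with 116 on the subdiagonal and zeros elsewhere, so its characteristic polynomial is lambda^4 and every eigenvalue is 0: sigma(N) = {0}. For the operator norm, N e_i = 116e_{i+1} for i = 1, ..., 3 and N e_4 = 0, so the singular values of N are 116 (with multiplicity 3) and 0; hence ||N|| = 116. The spectral radius r(N) = max|lambda| = 0. Note ||N|| > r(N) — characteristic of non-normal nilpotent operators. Indeed N^4 = 0.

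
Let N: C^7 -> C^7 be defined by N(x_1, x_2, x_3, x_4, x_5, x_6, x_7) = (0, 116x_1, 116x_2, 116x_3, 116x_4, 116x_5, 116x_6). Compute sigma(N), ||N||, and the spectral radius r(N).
sigma(N) = {0}; ||N|| = 116; r(N) = 0. (N is nilpotent with N^7 = 0.)

On C^7, N is a strictly lower-triangular matrix with 116 on the subdiagonal and zeros elsewhere, so its characteristic polynomial is lambda^7 and every eigenvalue is 0: sigma(N) = {0}. For the operator norm, N e_i = 116e_{i+1} for i = 1, ..., 6 and N e_7 = 0, so the singular values of N are 116 (with multiplicity 6) and 0; hence ||N|| = 116. The spectral radius r(N) = max|lambda| = 0. Note ||N|| > r(N) — characteristic of non-normal nilpotent operators. Indeed N^7 = 0.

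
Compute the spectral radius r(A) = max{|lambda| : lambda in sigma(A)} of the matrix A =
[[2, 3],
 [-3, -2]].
r(A) = sqrt(5) ≈ 2.2361

The eigenvalues of A are the roots of its characteristic polynomial. With M = A (coefficients from the trace and determinant):
  p(λ) = det(λ I - M) = λ^2 + 5.
For λ^2 + 5 the discriminant is -20. It is negative, so the roots are the complex-conjugate pair λ = 0 ± (sqrt(20)/2) i ≈ 0 ± 2.2361i. For a conjugate pair the product of the roots equals the constant term, so |λ|^2 = 5 and |λ| = sqrt(5) ≈ 2.2361.
Thus the eigenvalues (to 4 decimals) are 0 ± 2.2361i (modulus 2.2361). The spectral radius is the largest modulus: r(A) = sqrt(5) ≈ 2.2361. (Cross-check: r(A) ≤ ||A||_2 ≈ 5; equality holds whenever A is normal, though it can also hold for some non-normal A.)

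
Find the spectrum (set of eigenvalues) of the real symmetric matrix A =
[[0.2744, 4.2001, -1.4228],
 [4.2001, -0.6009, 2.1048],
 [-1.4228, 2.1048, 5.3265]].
sigma(A) ≈ {-5, 4, 6}

A is real symmetric, so its spectrum consists of real eigenvalues. Expanding the characteristic polynomial of the displayed matrix gives
  det(λ I - A) = p(λ) = λ^3 + (-5)λ^2 + (-26)λ + (119.9976).
Solving p(λ) = 0 yields eigenvalues ≈ -5, 4, 6. (A is shown rounded to 4 decimals, so these recover the underlying integer eigenvalues to within that precision.)
Verification: the trace of A = 5 equals the sum of eigenvalues 5, and det(A) ≈ -119.9976 matches the eigenvalue product -120.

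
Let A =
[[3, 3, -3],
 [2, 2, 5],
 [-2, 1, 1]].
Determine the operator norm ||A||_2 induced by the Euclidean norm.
||A||_2 ≈ 5.932 (= sqrt(largest eigenvalue of A^T A))

||A||_2 = sigma_max(A) = sqrt(lambda_max(A^T A)). Form the symmetric matrix M = A^T A =
[[17, 11, -1],
 [11, 14, 2],
 [-1, 2, 35]].
Its characteristic polynomial (trace, sum of principal 2x2 minors, determinant of M give the coefficients) is
  p(λ) = det(λ I - M) = λ^3 - 66λ^2 + 1197λ - 3969.
No integer candidate from the rational root theorem (±divisors of 3969) is a root, so the roots are irrational. The cubic discriminant is Δ = 35470953 > 0, so there are three distinct real roots. p(4) = -173 and p(5) = 491 have opposite signs, so a root lies in (4, 5); Newton's method refines it to λ ≈ 4.2458. p(26) = 113 and p(27) = -81 have opposite signs, so a root lies in (26, 27); Newton's method refines it to λ ≈ 26.5653. p(35) = -49 and p(36) = 243 have opposite signs, so a root lies in (35, 36); Newton's method refines it to λ ≈ 35.1889. Check (Vieta): the three roots sum to 66, matching tr M = 66.
So the eigenvalues of A^T A are ≈ 4.2458, 26.5653, 35.1889 (all ≥ 0, as they must be for A^T A). The largest is λ_max ≈ 35.1889, hence ||A||_2 = sqrt(λ_max) ≈ 5.932.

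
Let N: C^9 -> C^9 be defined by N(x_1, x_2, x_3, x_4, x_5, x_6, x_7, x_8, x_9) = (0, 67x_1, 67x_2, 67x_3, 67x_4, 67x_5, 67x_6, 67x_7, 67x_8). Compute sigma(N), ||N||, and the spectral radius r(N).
sigma(N) = {0}; ||N|| = 67; r(N) = 0. (N is nilpotent with N^9 = 0.)

On C^9, N is a strictly lower-triangular matrix with 67 on the subdiagonal and zeros elsewhere, so its characteristic polynomial is lambda^9 and every eigenvalue is 0: sigma(N) = {0}. For the operator norm, N e_i = 67e_{i+1} for i = 1, ..., 8 and N e_9 = 0, so the singular values of N are 67 (with multiplicity 8) and 0; hence ||N|| = 67. The spectral radius r(N) = max|lambda| = 0. Note ||N|| > r(N) — characteristic of non-normal nilpotent operators. Indeed N^9 = 0.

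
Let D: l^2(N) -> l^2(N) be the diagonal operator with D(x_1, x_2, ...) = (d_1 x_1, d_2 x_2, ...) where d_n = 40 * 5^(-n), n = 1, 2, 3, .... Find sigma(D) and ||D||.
sigma(D) = {40 * 5^(-n) : n ≥ 1} ∪ {0}; ||D|| = 8

A bounded diagonal operator on l^2 with diagonal entries d_n has spectrum equal to the closure of {d_n : n ≥ 1}: every d_n is an eigenvalue (with eigenvector e_n), so {d_n} ⊂ sigma(D); the spectrum is closed, so its closure is too; and for lambda not in the closure, (D - lambda I) has bounded inverse (the diagonal entries 1/(d_n - lambda) are bounded). For our sequence d_n = 40 * 5^(-n), n = 1, 2, 3, ...:
  - {d_n} = {40 * 5^(-n) : n ≥ 1}; the only limit point is 0
  - closure = {40 * 5^(-n) : n ≥ 1} ∪ {0}
For the norm: a diagonal operator has ||D|| = sup_n |d_n|. Here d_n = 40 * 5^(-n) is positive and decreasing, so sup_n |d_n| = d_1 = 40/5 = 8. So ||D|| = 8.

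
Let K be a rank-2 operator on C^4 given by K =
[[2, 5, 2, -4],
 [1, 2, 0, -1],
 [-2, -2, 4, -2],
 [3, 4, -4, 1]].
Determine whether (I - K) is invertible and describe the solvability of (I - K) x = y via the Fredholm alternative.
(I - K) is invertible (det(I - K) = 27 ≠ 0), so for every y in C^4 the equation (I - K) x = y has a unique solution.

K has rank 2 and factors as K = U V^T = u1 v1^T + u2 v2^T with u1 = (-3, -1, 0, -1), v1 = (0, -1, -2, 2), u2 = (2, 1, -2, 3), v2 = (1, 1, -2, 1) (multiplying out reproduces the displayed K). The nonzero eigenvalues of U V^T coincide with those of the 2 x 2 matrix G = V^T U = [[v1·u1, v1·u2], [v2·u1, v2·u2]] = [[-1, 9], [-5, 10]], and by the Sylvester determinant identity det(I_4 - U V^T) = det(I_2 - V^T U) = det([[2, -9], [5, -9]]) = (2)(-9) - (-9)(5) = 27. (Direct check: I - K =
[[-1, -5, -2, 4],
 [-1, -1, 0, 1],
 [2, 2, -3, 2],
 [-3, -4, 4, 0]]
has determinant 27.) The finite-dimensional Fredholm alternative says: either (I - K) is invertible, or ker(I - K) ≠ {0} and then range(I - K) = ker((I - K)^*)^⊥, with dim ker(I - K) = dim ker((I - K)^*). Since det(I - K) ≠ 0, 1 is not an eigenvalue of K and ker(I - K) = {0}, so we are in the first case: for every y there is a unique x = (I - K)^(-1) y. (Explicitly, by the Woodbury identity, (I - U V^T)^(-1) = I + U (I_2 - G)^(-1) V^T.)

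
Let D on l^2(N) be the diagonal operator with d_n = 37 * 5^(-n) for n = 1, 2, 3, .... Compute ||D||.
||D|| = 37/5 (attained at n = 1)

For D diagonal, ||D|| = sup_n |d_n|. The sequence d_n = 37 * 5^(-n) is positive and strictly decreasing (ratio 5^(-1) < 1), so the supremum is d_1 = 37/5. Hence ||D|| = 37/5.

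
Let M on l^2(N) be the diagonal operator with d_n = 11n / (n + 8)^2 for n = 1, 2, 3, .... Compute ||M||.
||M|| = 11/32 (attained at n = 8)

For M diagonal, ||M|| = sup_n |d_n|. Treat f(x) = 11x / (x + 8)^2 for real x > 0. By the quotient rule, f'(x) = 11(8 - x)/(x + 8)^3, which is positive for x < 8 and negative for x > 8. So f has a unique maximum at x = 8, and since 8 is a positive integer, the supremum over n ≥ 1 is attained at n = 8: d_8 = 11·8/(8 + 8)^2 = 11·8/256 = 11/32. Hence ||M|| = 11/32.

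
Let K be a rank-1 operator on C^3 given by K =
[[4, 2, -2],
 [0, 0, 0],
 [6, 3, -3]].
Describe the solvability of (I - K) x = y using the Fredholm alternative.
(I - K) is singular (det(I - K) = 0, i.e. 1 ∈ sigma(K)). (I - K) x = y is solvable iff y ⊥ ker((I - K)^*) = span{(2, 1, -1)}, i.e. iff 2y_1 + y_2 - y_3 = 0. When solvable, the solutions are x = y + c·(2, 0, 3), c arbitrary (ker(I - K) = span{(2, 0, 3)}, dimension 1).

K has rank 1, so it is an outer product K = u v^T: every row of K is a multiple of one row vector. Reading off the entries, u = (2, 0, 3) and v = (2, 1, -1) (row i of K equals u_i·v^T). A rank-one matrix u v^T satisfies K u = u (v·u) and kills the (2)-dimensional subspace v^⊥, so its characteristic polynomial is lambda^2 (lambda - v·u) with v·u = tr K = 1. Hence the eigenvalues of I - K are 1 (multiplicity 2) and 1 - (1) = 0, so det(I - K) = 0. (Direct check: I - K =
[[-3, -2, 2],
 [0, 1, 0],
 [-6, -3, 4]]
has determinant 0.) So 1 is an eigenvalue of K and (I - K) is not invertible. The finite-dimensional Fredholm alternative says: either (I - K) is invertible, or ker(I - K) ≠ {0} and then range(I - K) = ker((I - K)^*)^⊥, with dim ker(I - K) = dim ker((I - K)^*). We are in the second case, so we need both kernels. Kernel of I - K: (I - K) u = u - u (v·u) = u - u = 0, so ker(I - K) = span{u} = span{(2, 0, 3)} (it is exactly 1-dimensional because rank(I - K) = 2). Kernel of the adjoint: K is real, so (I - K)^* = I - K^T = I - v u^T, and (I - v u^T) v = v - v (u·v) = 0; hence ker((I - K)^*) = span{v} = span{(2, 1, -1)}. Therefore (I - K) x = y is solvable iff <y, v> = 0, i.e. iff 2y_1 + y_2 - y_3 = 0. When this holds, K y = u (v·y) = 0, so (I - K) y = y and x = y is a particular solution; the full solution set is the line x = y + c·u = y + c·(2, 0, 3), c ∈ C.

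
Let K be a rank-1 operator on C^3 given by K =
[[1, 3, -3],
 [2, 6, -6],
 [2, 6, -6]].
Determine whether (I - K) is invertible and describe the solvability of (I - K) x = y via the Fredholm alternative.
(I - K) is singular (det(I - K) = 0, i.e. 1 ∈ sigma(K)). (I - K) x = y is solvable iff y ⊥ ker((I - K)^*) = span{(1, 3, -3)}, i.e. iff y_1 + 3y_2 - 3y_3 = 0. When solvable, the solutions are x = y + c·(1, 2, 2), c arbitrary (ker(I - K) = span{(1, 2, 2)}, dimension 1).

K has rank 1, so it is an outer product K = u v^T: every row of K is a multiple of one row vector. Reading off the entries, u = (1, 2, 2) and v = (1, 3, -3) (row i of K equals u_i·v^T). A rank-one matrix u v^T satisfies K u = u (v·u) and kills the (2)-dimensional subspace v^⊥, so its characteristic polynomial is lambda^2 (lambda - v·u) with v·u = tr K = 1. Hence the eigenvalues of I - K are 1 (multiplicity 2) and 1 - (1) = 0, so det(I - K) = 0. (Direct check: I - K =
[[0, -3, 3],
 [-2, -5, 6],
 [-2, -6, 7]]
has determinant 0.) So 1 is an eigenvalue of K and (I - K) is not invertible. The finite-dimensional Fredholm alternative says: either (I - K) is invertible, or ker(I - K) ≠ {0} and then range(I - K) = ker((I - K)^*)^⊥, with dim ker(I - K) = dim ker((I - K)^*). We are in the second case, so we need both kernels. Kernel of I - K: (I - K) u = u - u (v·u) = u - u = 0, so ker(I - K) = span{u} = span{(1, 2, 2)} (it is exactly 1-dimensional because rank(I - K) = 2). Kernel of the adjoint: K is real, so (I - K)^* = I - K^T = I - v u^T, and (I - v u^T) v = v - v (u·v) = 0; hence ker((I - K)^*) = span{v} = span{(1, 3, -3)}. Therefore (I - K) x = y is solvable iff <y, v> = 0, i.e. iff y_1 + 3y_2 - 3y_3 = 0. When this holds, K y = u (v·y) = 0, so (I - K) y = y and x = y is a particular solution; the full solution set is the line x = y + c·u = y + c·(1, 2, 2), c ∈ C.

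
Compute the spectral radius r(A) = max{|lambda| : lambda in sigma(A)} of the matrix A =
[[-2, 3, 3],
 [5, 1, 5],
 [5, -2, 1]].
r(A) ≈ 4.9413

The eigenvalues of A are the roots of its characteristic polynomial. With M = A (coefficients from the trace, the sum of principal 2x2 minors, and det A):
  p(λ) = det(λ I - M) = λ^3 - 23λ + 7.
No integer candidate from the rational root theorem (±divisors of 7) is a root, so the roots are irrational. The cubic discriminant is Δ = 47345 > 0, so there are three distinct real roots. p(-5) = -3 and p(-4) = 35 have opposite signs, so a root lies in (-5, -4); Newton's method refines it to λ ≈ -4.9413. p(0) = 7 and p(1) = -15 have opposite signs, so a root lies in (0, 1); Newton's method refines it to λ ≈ 0.3056. p(4) = -21 and p(5) = 17 have opposite signs, so a root lies in (4, 5); Newton's method refines it to λ ≈ 4.6357. Check (Vieta): the three roots sum to 0, matching tr M = 0.
Thus the eigenvalues (to 4 decimals) are -4.9413 (modulus 4.9413); 0.3056 (modulus 0.3056); 4.6357 (modulus 4.6357). The spectral radius is the largest modulus: r(A) ≈ 4.9413. (Cross-check: r(A) ≤ ||A||_2 ≈ 8.3916; equality holds whenever A is normal, though it can also hold for some non-normal A.)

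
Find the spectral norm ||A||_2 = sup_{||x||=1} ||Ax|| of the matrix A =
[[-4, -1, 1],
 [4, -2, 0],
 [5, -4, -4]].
||A||_2 ≈ 9.0196 (= sqrt(largest eigenvalue of A^T A))

||A||_2 = sigma_max(A) = sqrt(lambda_max(A^T A)). Form the symmetric matrix M = A^T A =
[[57, -24, -24],
 [-24, 21, 15],
 [-24, 15, 17]].
Its characteristic polynomial (trace, sum of principal 2x2 minors, determinant of M give the coefficients) is
  p(λ) = det(λ I - M) = λ^3 - 95λ^2 + 1146λ - 2916.
No integer candidate from the rational root theorem (±divisors of 2916) is a root, so the roots are irrational. The cubic discriminant is Δ = 1316800404 > 0, so there are three distinct real roots. p(3) = -306 and p(4) = 212 have opposite signs, so a root lies in (3, 4); Newton's method refines it to λ ≈ 3.5504. p(10) = 44 and p(11) = -474 have opposite signs, so a root lies in (10, 11); Newton's method refines it to λ ≈ 10.0956. p(81) = -1944 and p(82) = 3644 have opposite signs, so a root lies in (81, 82); Newton's method refines it to λ ≈ 81.354. Check (Vieta): the three roots sum to 95, matching tr M = 95.
So the eigenvalues of A^T A are ≈ 3.5504, 10.0956, 81.354 (all ≥ 0, as they must be for A^T A). The largest is λ_max ≈ 81.354, hence ||A||_2 = sqrt(λ_max) ≈ 9.0196.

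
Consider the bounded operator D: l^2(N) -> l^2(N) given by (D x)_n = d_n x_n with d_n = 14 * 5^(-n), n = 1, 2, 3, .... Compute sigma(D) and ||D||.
sigma(D) = {14 * 5^(-n) : n ≥ 1} ∪ {0}; ||D|| = 14/5

A bounded diagonal operator on l^2 with diagonal entries d_n has spectrum equal to the closure of {d_n : n ≥ 1}: every d_n is an eigenvalue (with eigenvector e_n), so {d_n} ⊂ sigma(D); the spectrum is closed, so its closure is too; and for lambda not in the closure, (D - lambda I) has bounded inverse (the diagonal entries 1/(d_n - lambda) are bounded). For our sequence d_n = 14 * 5^(-n), n = 1, 2, 3, ...:
  - {d_n} = {14 * 5^(-n) : n ≥ 1}; the only limit point is 0
  - closure = {14 * 5^(-n) : n ≥ 1} ∪ {0}
For the norm: a diagonal operator has ||D|| = sup_n |d_n|. Here d_n = 14 * 5^(-n) is positive and decreasing, so sup_n |d_n| = d_1 = 14/5. So ||D|| = 14/5.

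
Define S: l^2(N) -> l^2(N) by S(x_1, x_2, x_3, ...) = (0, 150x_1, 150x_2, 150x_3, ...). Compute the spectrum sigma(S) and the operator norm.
sigma(S) = closed disk {z in C : |z| ≤ 150}; ||S|| = 150

Note S = 150·U where U is the unit right shift (U x)_k = x_{k-1} (with x_0 := 0); so ||S|| = 150||U|| and sigma(S) = 150·sigma(U). ||S x||^2 = sum_{k≥1} |150x_k|^2 = 22500||x||^2, so ||S|| = 150 and sigma(S) ⊂ {|z| ≤ 150}. For any |lambda| < 150, the equation (S - lambda I) x = 0 forces x_1 = 0, then 150x_k = lambda x_{k+1} ⇒ x = 0, so S has no eigenvalues. But (S - lambda I) is not surjective for |lambda| < 150: solving (S - lambda I) x = e_1 would require x_n proportional to (lambda/150)^(-n), which is not in l^2. So every |lambda| < 150 lies in the residual spectrum. The boundary |lambda| = 150 is in the approximate point spectrum (the spectrum is closed). Hence sigma(S) is the closed disk of radius 150.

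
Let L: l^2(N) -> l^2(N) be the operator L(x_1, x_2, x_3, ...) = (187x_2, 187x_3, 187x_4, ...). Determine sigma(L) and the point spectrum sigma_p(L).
sigma(L) = closed disk {z in C : |z| ≤ 187}; sigma_p(L) = open disk {z in C : |z| < 187}

Note L = 187·V where V is the unit left shift (V x)_k = x_{k+1}; so sigma(L) = 187·sigma(V) and ||L|| = 187||V||. ||L x||^2 = 34969sum_{k≥2} |x_k|^2 ≤ 34969||x||^2, with equality on {x : x_1 = 0}, so ||L|| = 187. For any lambda with |lambda| < 187, set r = lambda/187 (|r| < 1); the vector x = (1, r, r^2, ...) is in l^2 and satisfies L x = 187(r, r^2, ...) = lambda x, so lambda is an eigenvalue. On the boundary |lambda| = 187 the geometric series diverges, so no l^2 eigenvector exists, but these lambda lie in the approximate point spectrum. Hence sigma(L) is the closed disk of radius 187 and sigma_p(L) is the open disk.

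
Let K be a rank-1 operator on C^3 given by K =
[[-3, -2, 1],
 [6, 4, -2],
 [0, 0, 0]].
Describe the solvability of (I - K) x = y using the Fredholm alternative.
(I - K) is singular (det(I - K) = 0, i.e. 1 ∈ sigma(K)). (I - K) x = y is solvable iff y ⊥ ker((I - K)^*) = span{(-3, -2, 1)}, i.e. iff -3y_1 - 2y_2 + y_3 = 0. When solvable, the solutions are x = y + c·(1, -2, 0), c arbitrary (ker(I - K) = span{(1, -2, 0)}, dimension 1).

K has rank 1, so it is an outer product K = u v^T: every row of K is a multiple of one row vector. Reading off the entries, u = (1, -2, 0) and v = (-3, -2, 1) (row i of K equals u_i·v^T). A rank-one matrix u v^T satisfies K u = u (v·u) and kills the (2)-dimensional subspace v^⊥, so its characteristic polynomial is lambda^2 (lambda - v·u) with v·u = tr K = 1. Hence the eigenvalues of I - K are 1 (multiplicity 2) and 1 - (1) = 0, so det(I - K) = 0. (Direct check: I - K =
[[4, 2, -1],
 [-6, -3, 2],
 [0, 0, 1]]
has determinant 0.) So 1 is an eigenvalue of K and (I - K) is not invertible. The finite-dimensional Fredholm alternative says: either (I - K) is invertible, or ker(I - K) ≠ {0} and then range(I - K) = ker((I - K)^*)^⊥, with dim ker(I - K) = dim ker((I - K)^*). We are in the second case, so we need both kernels. Kernel of I - K: (I - K) u = u - u (v·u) = u - u = 0, so ker(I - K) = span{u} = span{(1, -2, 0)} (it is exactly 1-dimensional because rank(I - K) = 2). Kernel of the adjoint: K is real, so (I - K)^* = I - K^T = I - v u^T, and (I - v u^T) v = v - v (u·v) = 0; hence ker((I - K)^*) = span{v} = span{(-3, -2, 1)}. Therefore (I - K) x = y is solvable iff <y, v> = 0, i.e. iff -3y_1 - 2y_2 + y_3 = 0. When this holds, K y = u (v·y) = 0, so (I - K) y = y and x = y is a particular solution; the full solution set is the line x = y + c·u = y + c·(1, -2, 0), c ∈ C.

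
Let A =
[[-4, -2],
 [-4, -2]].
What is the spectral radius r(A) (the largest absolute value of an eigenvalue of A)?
r(A) = 6

The eigenvalues of A are the roots of its characteristic polynomial. With M = A (coefficients from the trace and determinant):
  p(λ) = det(λ I - M) = λ^2 + 6λ.
For λ^2 + 6λ the discriminant is 36. It is a perfect square (6^2), so the roots are rational: λ = (-6 ± 6)/2 = 0, -6.
Thus the eigenvalues (to 4 decimals) are 0 (modulus 0); -6 (modulus 6). The spectral radius is the largest modulus: r(A) = 6. (Cross-check: r(A) ≤ ||A||_2 ≈ 6.3246; equality holds whenever A is normal, though it can also hold for some non-normal A.)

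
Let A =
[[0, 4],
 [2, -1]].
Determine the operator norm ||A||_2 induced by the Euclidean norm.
||A||_2 = sqrt((21 + sqrt(185))/2) ≈ 4.1594 (= sqrt(largest eigenvalue of A^T A))

||A||_2 = sigma_max(A) = sqrt(lambda_max(A^T A)). Form the symmetric matrix M = A^T A =
[[4, -2],
 [-2, 17]].
Its characteristic polynomial (trace, determinant of M give the coefficients) is
  p(λ) = det(λ I - M) = λ^2 - 21λ + 64.
For λ^2 - 21λ + 64 the discriminant is 185. It is nonnegative but not a perfect square, so the roots are real and irrational: λ = (21 ± sqrt(185))/2 ≈ 17.3007, 3.6993.
So the eigenvalues of A^T A are ≈ 3.6993, 17.3007 (all ≥ 0, as they must be for A^T A). The largest is λ_max = (21 + sqrt(185))/2 ≈ 17.3007, hence ||A||_2 = sqrt(λ_max) = sqrt((21 + sqrt(185))/2) ≈ 4.1594.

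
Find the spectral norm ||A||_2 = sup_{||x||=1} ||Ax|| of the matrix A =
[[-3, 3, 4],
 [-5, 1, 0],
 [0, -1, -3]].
||A||_2 ≈ 7.2251 (= sqrt(largest eigenvalue of A^T A))

||A||_2 = sigma_max(A) = sqrt(lambda_max(A^T A)). Form the symmetric matrix M = A^T A =
[[34, -14, -12],
 [-14, 11, 15],
 [-12, 15, 25]].
Its characteristic polynomial (trace, sum of principal 2x2 minors, determinant of M give the coefficients) is
  p(λ) = det(λ I - M) = λ^3 - 70λ^2 + 934λ - 256.
No integer candidate from the rational root theorem (±divisors of 256) is a root, so the roots are irrational. The cubic discriminant is Δ = 963691952 > 0, so there are three distinct real roots. p(0) = -256 and p(1) = 609 have opposite signs, so a root lies in (0, 1); Newton's method refines it to λ ≈ 0.2799. p(17) = 305 and p(18) = -292 have opposite signs, so a root lies in (17, 18); Newton's method refines it to λ ≈ 17.5182. p(52) = -360 and p(53) = 1493 have opposite signs, so a root lies in (52, 53); Newton's method refines it to λ ≈ 52.2019. Check (Vieta): the three roots sum to 70, matching tr M = 70.
So the eigenvalues of A^T A are ≈ 0.2799, 17.5182, 52.2019 (all ≥ 0, as they must be for A^T A). The largest is λ_max ≈ 52.2019, hence ||A||_2 = sqrt(λ_max) ≈ 7.2251.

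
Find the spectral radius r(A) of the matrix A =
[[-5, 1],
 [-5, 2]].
r(A) = (3 + sqrt(29))/2 ≈ 4.1926

The eigenvalues of A are the roots of its characteristic polynomial. With M = A (coefficients from the trace and determinant):
  p(λ) = det(λ I - M) = λ^2 + 3λ - 5.
For λ^2 + 3λ - 5 the discriminant is 29. It is nonnegative but not a perfect square, so the roots are real and irrational: λ = (-3 ± sqrt(29))/2 ≈ 1.1926, -4.1926.
Thus the eigenvalues (to 4 decimals) are 1.1926 (modulus 1.1926); -4.1926 (modulus 4.1926). The spectral radius is the largest modulus: r(A) = (3 + sqrt(29))/2 ≈ 4.1926. (Cross-check: r(A) ≤ ||A||_2 ≈ 7.3852; equality holds whenever A is normal, though it can also hold for some non-normal A.)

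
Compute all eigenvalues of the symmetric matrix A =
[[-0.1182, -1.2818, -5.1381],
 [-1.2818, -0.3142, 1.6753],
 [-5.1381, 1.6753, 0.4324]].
sigma(A) ≈ {-5, -1, 6}

A is real symmetric, so its spectrum consists of real eigenvalues. Expanding the characteristic polynomial of the displayed matrix gives
  det(λ I - A) = p(λ) = λ^3 + (0)λ^2 + (-31)λ + (-30).
Solving p(λ) = 0 yields eigenvalues ≈ -5, -1, 6. (A is shown rounded to 4 decimals, so these recover the underlying integer eigenvalues to within that precision.)
Verification: the trace of A = 0 equals the sum of eigenvalues 0, and det(A) ≈ 29.9994 matches the eigenvalue product 30.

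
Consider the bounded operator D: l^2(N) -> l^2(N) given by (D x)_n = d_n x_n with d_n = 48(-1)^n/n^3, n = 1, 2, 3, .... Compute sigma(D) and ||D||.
sigma(D) = {48(-1)^n/n^3 : n ≥ 1} ∪ {0}; ||D|| = 48

A bounded diagonal operator on l^2 with diagonal entries d_n has spectrum equal to the closure of {d_n : n ≥ 1}: every d_n is an eigenvalue (with eigenvector e_n), so {d_n} ⊂ sigma(D); the spectrum is closed, so its closure is too; and for lambda not in the closure, (D - lambda I) has bounded inverse (the diagonal entries 1/(d_n - lambda) are bounded). For our sequence d_n = 48(-1)^n/n^3, n = 1, 2, 3, ...:
  - {d_n} = {48(-1)^n/n^3 : n ≥ 1}; the only limit point is 0
  - closure = {48(-1)^n/n^3 : n ≥ 1} ∪ {0}
For the norm: a diagonal operator has ||D|| = sup_n |d_n|. Here |d_n| = 48/n^3 is decreasing, so sup_n |d_n| = |d_1| = 48. So ||D|| = 48.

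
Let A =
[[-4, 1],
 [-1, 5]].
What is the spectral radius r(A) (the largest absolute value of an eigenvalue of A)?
r(A) = (1 + sqrt(77))/2 ≈ 4.8875

The eigenvalues of A are the roots of its characteristic polynomial. With M = A (coefficients from the trace and determinant):
  p(λ) = det(λ I - M) = λ^2 - λ - 19.
For λ^2 - λ - 19 the discriminant is 77. It is nonnegative but not a perfect square, so the roots are real and irrational: λ = (1 ± sqrt(77))/2 ≈ 4.8875, -3.8875.
Thus the eigenvalues (to 4 decimals) are 4.8875 (modulus 4.8875); -3.8875 (modulus 3.8875). The spectral radius is the largest modulus: r(A) = (1 + sqrt(77))/2 ≈ 4.8875. (Cross-check: r(A) ≤ ||A||_2 ≈ 5.618; equality holds whenever A is normal, though it can also hold for some non-normal A.)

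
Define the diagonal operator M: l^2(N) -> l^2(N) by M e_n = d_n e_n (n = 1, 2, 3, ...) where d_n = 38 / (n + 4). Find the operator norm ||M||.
||M|| = 38/5 (attained at n = 1)

For M diagonal, ||M|| = sup_n |d_n| = sup_n 38/(n + 4). This is positive and strictly decreasing in n, so the supremum is attained at n = 1: d_1 = 38/(1 + 4) = 38/5. Hence ||M|| = 38/5.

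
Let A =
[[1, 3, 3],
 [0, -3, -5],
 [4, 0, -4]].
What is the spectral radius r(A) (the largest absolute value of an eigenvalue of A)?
r(A) ≈ 7.2031

The eigenvalues of A are the roots of its characteristic polynomial. With M = A (coefficients from the trace, the sum of principal 2x2 minors, and det A):
  p(λ) = det(λ I - M) = λ^3 + 6λ^2 - 7λ + 12.
No integer candidate from the rational root theorem (±divisors of 12) is a root, so the roots are irrational. The cubic discriminant is Δ = -20192 < 0, so there is one real root and a complex-conjugate pair. p(-8) = -60 and p(-7) = 12 have opposite signs, so a root lies in (-8, -7); Newton's method refines it to λ ≈ -7.2031. Dividing out (λ - (-7.2031)) leaves approximately λ^2 - 1.2031λ + 1.666. For λ^2 - 1.2031λ + 1.666 the discriminant is -5.2164. It is negative, so the remaining roots are the complex-conjugate pair λ ≈ 0.6015 ± 1.142i. Their product equals the constant term, so |λ|^2 ≈ 1.666 and |λ| ≈ 1.2907.
Thus the eigenvalues (to 4 decimals) are -7.2031 (modulus 7.2031); 0.6015 ± 1.142i (modulus 1.2907). The spectral radius is the largest modulus: r(A) ≈ 7.2031. (Cross-check: r(A) ≤ ||A||_2 ≈ 8.0626; equality holds whenever A is normal, though it can also hold for some non-normal A.)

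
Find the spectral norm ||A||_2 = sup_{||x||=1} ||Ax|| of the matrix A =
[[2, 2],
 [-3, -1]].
||A||_2 = sqrt((18 + sqrt(260))/2) ≈ 4.1306 (= sqrt(largest eigenvalue of A^T A))

||A||_2 = sigma_max(A) = sqrt(lambda_max(A^T A)). Form the symmetric matrix M = A^T A =
[[13, 7],
 [7, 5]].
Its characteristic polynomial (trace, determinant of M give the coefficients) is
  p(λ) = det(λ I - M) = λ^2 - 18λ + 16.
For λ^2 - 18λ + 16 the discriminant is 260. It is nonnegative but not a perfect square, so the roots are real and irrational: λ = (18 ± sqrt(260))/2 ≈ 17.0623, 0.9377.
So the eigenvalues of A^T A are ≈ 0.9377, 17.0623 (all ≥ 0, as they must be for A^T A). The largest is λ_max = (18 + sqrt(260))/2 ≈ 17.0623, hence ||A||_2 = sqrt(λ_max) = sqrt((18 + sqrt(260))/2) ≈ 4.1306.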